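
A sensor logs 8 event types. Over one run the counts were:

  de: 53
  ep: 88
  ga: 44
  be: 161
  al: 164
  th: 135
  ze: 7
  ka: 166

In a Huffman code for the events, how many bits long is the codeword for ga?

Repeatedly merge the two smallest:
ze(7) + ga(44) → 51
51 + de(53) → 104
ep(88) + 104 → 192
th(135) + be(161) → 296
al(164) + ka(166) → 330
192 + 296 → 488
330 + 488 → 818
ga's leaf is at depth 5, giving a 5-bit codeword.

5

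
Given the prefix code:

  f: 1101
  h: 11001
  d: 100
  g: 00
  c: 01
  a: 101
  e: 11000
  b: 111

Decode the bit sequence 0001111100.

Read left to right; each codeword is recognised as soon as it completes (prefix code):
  00→g | 01→c | 111→b | 100→d
Decoded message: gcbd

gcbd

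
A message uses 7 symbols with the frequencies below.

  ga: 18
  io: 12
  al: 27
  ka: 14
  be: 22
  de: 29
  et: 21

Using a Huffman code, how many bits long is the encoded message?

Build the Huffman tree bottom-up:
combine io(12), ka(14) → 26
combine ga(18), et(21) → 39
combine be(22), 26 → 48
combine al(27), de(29) → 56
combine 39, 48 → 87
combine 56, 87 → 143
The encoded length is the sum of every internal node's weight: 26 + 39 + 48 + 56 + 87 + 143 = 399 bits.

399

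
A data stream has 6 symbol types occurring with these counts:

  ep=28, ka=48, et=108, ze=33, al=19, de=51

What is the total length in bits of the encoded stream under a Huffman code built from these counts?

Build the Huffman tree bottom-up:
al(19) + ep(28) → 47
ze(33) + 47 → 80
ka(48) + de(51) → 99
80 + 99 → 179
et(108) + 179 → 287
Each symbol's bit-cost is frequency × depth; summing gives 692 bits (equivalently 47 + 80 + 99 + 179 + 287).

692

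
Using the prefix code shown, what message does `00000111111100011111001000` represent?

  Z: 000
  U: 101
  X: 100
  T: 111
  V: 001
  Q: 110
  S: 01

Read left to right; each codeword is recognised as soon as it completes (prefix code):
  000→Z | 001→V | 111→T | 111→T | 000→Z | 111→T | 110→Q | 01→S | 000→Z
Decoded message: ZVTTZTQSZ

ZVTTZTQSZ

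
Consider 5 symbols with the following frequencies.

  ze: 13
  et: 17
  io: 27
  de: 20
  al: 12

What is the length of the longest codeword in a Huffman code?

3

Merge the two lowest-weight nodes at each step:
merge al(12) and ze(13): 25
merge et(17) and de(20): 37
merge 25 and io(27): 52
merge 37 and 52: 89
The rarest symbols sit at the bottom; the longest codeword is 3 bits.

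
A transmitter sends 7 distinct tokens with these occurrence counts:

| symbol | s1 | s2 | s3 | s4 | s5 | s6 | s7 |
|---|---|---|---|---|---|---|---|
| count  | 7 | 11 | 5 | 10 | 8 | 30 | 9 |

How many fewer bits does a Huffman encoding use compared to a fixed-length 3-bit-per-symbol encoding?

31

Fixed-length: 3 bits × 80 symbols = 240 bits.
Huffman merges:
combine s3(5), s1(7) → 12
combine s5(8), s7(9) → 17
combine s4(10), s2(11) → 21
combine 12, 17 → 29
combine 21, 29 → 50
combine s6(30), 50 → 80
Huffman total = 12 + 17 + 21 + 29 + 50 + 80 = 209 bits.
Saving = 240 − 209 = 31 bits.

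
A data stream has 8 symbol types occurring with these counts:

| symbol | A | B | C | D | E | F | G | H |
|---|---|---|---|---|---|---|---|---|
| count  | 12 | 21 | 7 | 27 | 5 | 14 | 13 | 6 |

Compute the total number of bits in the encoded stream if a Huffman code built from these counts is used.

296

Build the Huffman tree bottom-up:
merge E(5) and H(6): 11
merge C(7) and 11: 18
merge A(12) and G(13): 25
merge F(14) and 18: 32
merge B(21) and 25: 46
merge D(27) and 32: 59
merge 46 and 59: 105
Each symbol's bit-cost is frequency × depth; summing gives 296 bits (equivalently 11 + 18 + 25 + 32 + 46 + 59 + 105).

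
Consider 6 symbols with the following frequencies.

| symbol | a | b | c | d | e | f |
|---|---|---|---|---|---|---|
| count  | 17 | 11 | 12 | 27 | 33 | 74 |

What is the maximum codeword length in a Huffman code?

4

Merge the two lowest-weight nodes at each step:
b(11) + c(12) → 23
a(17) + 23 → 40
d(27) + e(33) → 60
40 + 60 → 100
f(74) + 100 → 174
The rarest symbols sit at the bottom; the longest codeword is 4 bits.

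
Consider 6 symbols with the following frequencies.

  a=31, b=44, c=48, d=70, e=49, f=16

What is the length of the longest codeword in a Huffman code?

Merge the two lowest-weight nodes at each step:
combine f(16), a(31) → 47
combine b(44), 47 → 91
combine c(48), e(49) → 97
combine d(70), 91 → 161
combine 97, 161 → 258
The rarest symbols sit at the bottom; the longest codeword is 4 bits.

4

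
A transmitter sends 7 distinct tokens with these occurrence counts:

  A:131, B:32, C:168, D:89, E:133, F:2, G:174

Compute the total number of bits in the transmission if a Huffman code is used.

1869

Build the Huffman tree bottom-up:
combine F(2), B(32) → 34
combine 34, D(89) → 123
combine 123, A(131) → 254
combine E(133), C(168) → 301
combine G(174), 254 → 428
combine 301, 428 → 729
The encoded length is the sum of every internal node's weight: 34 + 123 + 254 + 301 + 428 + 729 = 1869 bits.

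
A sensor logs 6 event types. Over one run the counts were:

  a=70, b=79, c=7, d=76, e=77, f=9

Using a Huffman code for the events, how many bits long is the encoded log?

Build the Huffman tree bottom-up:
combine c(7), f(9) → 16
combine 16, a(70) → 86
combine d(76), e(77) → 153
combine b(79), 86 → 165
combine 153, 165 → 318
The encoded length is the sum of every internal node's weight: 16 + 86 + 153 + 165 + 318 = 738 bits.

738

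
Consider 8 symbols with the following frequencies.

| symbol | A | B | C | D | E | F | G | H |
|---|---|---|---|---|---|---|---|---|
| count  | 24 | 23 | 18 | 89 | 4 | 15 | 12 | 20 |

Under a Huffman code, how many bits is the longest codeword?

Merge the two lowest-weight nodes at each step:
E(4) + G(12) → 16
F(15) + 16 → 31
C(18) + H(20) → 38
B(23) + A(24) → 47
31 + 38 → 69
47 + 69 → 116
D(89) + 116 → 205
The first pair merged (E, G) ends up deepest, at depth 5.

5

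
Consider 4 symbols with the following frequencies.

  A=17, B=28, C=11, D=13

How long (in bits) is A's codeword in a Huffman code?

Repeatedly merge the two smallest:
merge C(11) and D(13): 24
merge A(17) and 24: 41
merge B(28) and 41: 69
The subtree containing A is merged 2 times, so code length = 2.

2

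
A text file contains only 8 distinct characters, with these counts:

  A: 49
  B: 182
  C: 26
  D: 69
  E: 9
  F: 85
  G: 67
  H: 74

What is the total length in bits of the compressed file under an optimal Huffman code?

1535

Greedily combine the two least-frequent nodes:
combine E(9), C(26) → 35
combine 35, A(49) → 84
combine G(67), D(69) → 136
combine H(74), 84 → 158
combine F(85), 136 → 221
combine 158, B(182) → 340
combine 221, 340 → 561
The encoded length is the sum of every internal node's weight: 35 + 84 + 136 + 158 + 221 + 340 + 561 = 1535 bits.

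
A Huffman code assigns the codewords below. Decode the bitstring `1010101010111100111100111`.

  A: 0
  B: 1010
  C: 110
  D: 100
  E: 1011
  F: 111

BBECAFDF

Read left to right; each codeword is recognised as soon as it completes (prefix code):
  1010→B | 1010→B | 1011→E | 110→C | 0→A | 111→F | 100→D | 111→F
Decoded message: BBECAFDF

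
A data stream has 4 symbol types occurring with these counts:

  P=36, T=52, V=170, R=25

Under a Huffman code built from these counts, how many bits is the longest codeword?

Merge the two lowest-weight nodes at each step:
merge R(25) and P(36): 61
merge T(52) and 61: 113
merge 113 and V(170): 283
The first pair merged (R, P) ends up deepest, at depth 3.

3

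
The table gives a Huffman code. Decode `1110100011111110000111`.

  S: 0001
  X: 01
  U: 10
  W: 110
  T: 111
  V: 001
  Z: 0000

TXSTTZT

Read left to right; each codeword is recognised as soon as it completes (prefix code):
  111→T | 01→X | 0001→S | 111→T | 111→T | 0000→Z | 111→T
Decoded message: TXSTTZT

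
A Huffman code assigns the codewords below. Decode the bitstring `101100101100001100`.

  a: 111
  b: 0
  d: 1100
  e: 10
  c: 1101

ededbbd

Read left to right; each codeword is recognised as soon as it completes (prefix code):
  10→e | 1100→d | 10→e | 1100→d | 0→b | 0→b | 1100→d
Decoded message: ededbbd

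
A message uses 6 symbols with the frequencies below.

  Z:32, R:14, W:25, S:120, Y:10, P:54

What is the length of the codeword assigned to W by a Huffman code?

Repeatedly merge the two smallest:
combine Y(10), R(14) → 24
combine 24, W(25) → 49
combine Z(32), 49 → 81
combine P(54), 81 → 135
combine S(120), 135 → 255
The subtree containing W is merged 4 times, so code length = 4.

4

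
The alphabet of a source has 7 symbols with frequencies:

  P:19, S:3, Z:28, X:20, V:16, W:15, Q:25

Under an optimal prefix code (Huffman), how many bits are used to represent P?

Build the tree from the bottom:
S(3) + W(15) → 18
V(16) + 18 → 34
P(19) + X(20) → 39
Q(25) + Z(28) → 53
34 + 39 → 73
53 + 73 → 126
The subtree containing P is merged 3 times, so code length = 3.

3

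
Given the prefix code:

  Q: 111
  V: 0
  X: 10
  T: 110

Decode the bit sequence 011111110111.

Read left to right; each codeword is recognised as soon as it completes (prefix code):
  0→V | 111→Q | 111→Q | 10→X | 111→Q
Decoded message: VQQXQ

VQQXQ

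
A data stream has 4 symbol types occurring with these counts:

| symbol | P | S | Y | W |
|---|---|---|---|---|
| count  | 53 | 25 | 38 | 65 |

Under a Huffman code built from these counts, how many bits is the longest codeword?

Merge the two lowest-weight nodes at each step:
S(25) + Y(38) → 63
P(53) + 63 → 116
W(65) + 116 → 181
The rarest symbols sit at the bottom; the longest codeword is 3 bits.

3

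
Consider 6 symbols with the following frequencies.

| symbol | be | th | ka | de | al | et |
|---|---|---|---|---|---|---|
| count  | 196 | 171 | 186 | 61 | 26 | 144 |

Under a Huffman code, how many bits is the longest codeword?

4

Merge the two lowest-weight nodes at each step:
merge al(26) and de(61): 87
merge 87 and et(144): 231
merge th(171) and ka(186): 357
merge be(196) and 231: 427
merge 357 and 427: 784
Maximum depth reached is 4.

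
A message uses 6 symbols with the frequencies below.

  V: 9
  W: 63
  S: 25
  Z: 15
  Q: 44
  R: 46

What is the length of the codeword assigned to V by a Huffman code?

Build the tree from the bottom:
combine V(9), Z(15) → 24
combine 24, S(25) → 49
combine Q(44), R(46) → 90
combine 49, W(63) → 112
combine 90, 112 → 202
The subtree containing V is merged 4 times, so code length = 4.

4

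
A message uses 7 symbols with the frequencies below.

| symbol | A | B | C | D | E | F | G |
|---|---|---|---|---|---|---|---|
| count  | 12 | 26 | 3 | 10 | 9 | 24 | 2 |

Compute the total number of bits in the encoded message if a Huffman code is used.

Build the Huffman tree bottom-up:
G(2) + C(3) → 5
5 + E(9) → 14
D(10) + A(12) → 22
14 + 22 → 36
F(24) + B(26) → 50
36 + 50 → 86
Total encoded bits = sum of merged weights = 5 + 14 + 22 + 36 + 50 + 86 = 213.

213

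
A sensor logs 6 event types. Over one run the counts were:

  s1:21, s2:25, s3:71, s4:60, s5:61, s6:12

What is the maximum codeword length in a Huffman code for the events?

4

Merge the two lowest-weight nodes at each step:
s6(12) + s1(21) → 33
s2(25) + 33 → 58
58 + s4(60) → 118
s5(61) + s3(71) → 132
118 + 132 → 250
The first pair merged (s6, s1) ends up deepest, at depth 4.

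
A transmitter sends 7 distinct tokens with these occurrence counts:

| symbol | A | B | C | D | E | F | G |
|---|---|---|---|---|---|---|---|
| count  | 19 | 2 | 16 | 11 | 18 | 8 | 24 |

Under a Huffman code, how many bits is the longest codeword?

Merge the two lowest-weight nodes at each step:
merge B(2) and F(8): 10
merge 10 and D(11): 21
merge C(16) and E(18): 34
merge A(19) and 21: 40
merge G(24) and 34: 58
merge 40 and 58: 98
The first pair merged (B, F) ends up deepest, at depth 4.

4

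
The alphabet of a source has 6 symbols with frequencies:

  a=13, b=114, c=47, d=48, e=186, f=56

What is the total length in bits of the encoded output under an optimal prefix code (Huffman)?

1070

Build the Huffman tree bottom-up:
merge a(13) and c(47): 60
merge d(48) and f(56): 104
merge 60 and 104: 164
merge b(114) and 164: 278
merge e(186) and 278: 464
Total encoded bits = sum of merged weights = 60 + 104 + 164 + 278 + 464 = 1070.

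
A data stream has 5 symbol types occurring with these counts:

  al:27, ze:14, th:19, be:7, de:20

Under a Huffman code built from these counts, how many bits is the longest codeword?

3

Merge the two lowest-weight nodes at each step:
be(7) + ze(14) → 21
th(19) + de(20) → 39
21 + al(27) → 48
39 + 48 → 87
Maximum depth reached is 3.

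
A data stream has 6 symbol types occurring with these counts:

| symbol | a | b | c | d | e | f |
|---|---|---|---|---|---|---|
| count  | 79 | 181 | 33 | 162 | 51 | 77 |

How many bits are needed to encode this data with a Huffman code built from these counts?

1406

Merge the two smallest weights repeatedly:
combine c(33), e(51) → 84
combine f(77), a(79) → 156
combine 84, 156 → 240
combine d(162), b(181) → 343
combine 240, 343 → 583
Each symbol's bit-cost is frequency × depth; summing gives 1406 bits (equivalently 84 + 156 + 240 + 343 + 583).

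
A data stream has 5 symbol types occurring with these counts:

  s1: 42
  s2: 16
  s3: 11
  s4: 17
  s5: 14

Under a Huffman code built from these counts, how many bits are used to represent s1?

1

Huffman merges, smallest pair first:
s3(11) + s5(14) → 25
s2(16) + s4(17) → 33
25 + 33 → 58
s1(42) + 58 → 100
s1 sits one level below the root: a 1-bit codeword.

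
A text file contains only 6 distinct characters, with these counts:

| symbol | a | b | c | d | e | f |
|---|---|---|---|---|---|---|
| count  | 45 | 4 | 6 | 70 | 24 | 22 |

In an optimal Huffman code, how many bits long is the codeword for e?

3

Repeatedly merge the two smallest:
merge b(4) and c(6): 10
merge 10 and f(22): 32
merge e(24) and 32: 56
merge a(45) and 56: 101
merge d(70) and 101: 171
e sits 3 levels below the root, so its codeword is 3 bits.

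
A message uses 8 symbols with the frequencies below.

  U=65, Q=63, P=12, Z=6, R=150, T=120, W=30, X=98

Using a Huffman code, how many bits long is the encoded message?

1428

Build the Huffman tree bottom-up:
Z(6) + P(12) → 18
18 + W(30) → 48
48 + Q(63) → 111
U(65) + X(98) → 163
111 + T(120) → 231
R(150) + 163 → 313
231 + 313 → 544
Total encoded bits = sum of merged weights = 18 + 48 + 111 + 163 + 231 + 313 + 544 = 1428.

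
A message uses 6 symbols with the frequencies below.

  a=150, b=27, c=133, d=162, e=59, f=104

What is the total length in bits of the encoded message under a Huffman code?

1546

Build the Huffman tree bottom-up:
merge b(27) and e(59): 86
merge 86 and f(104): 190
merge c(133) and a(150): 283
merge d(162) and 190: 352
merge 283 and 352: 635
Total encoded bits = sum of merged weights = 86 + 190 + 283 + 352 + 635 = 1546.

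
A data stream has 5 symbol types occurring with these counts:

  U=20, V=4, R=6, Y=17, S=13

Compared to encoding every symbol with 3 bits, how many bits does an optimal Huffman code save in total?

50

Fixed-length: 3 bits × 60 symbols = 180 bits.
Huffman merges:
merge V(4) and R(6): 10
merge 10 and S(13): 23
merge Y(17) and U(20): 37
merge 23 and 37: 60
Huffman total = 10 + 23 + 37 + 60 = 130 bits.
Saving = 180 − 130 = 50 bits.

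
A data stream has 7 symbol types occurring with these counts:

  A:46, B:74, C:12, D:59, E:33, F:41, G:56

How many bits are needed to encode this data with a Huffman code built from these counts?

Merge the two smallest weights repeatedly:
combine C(12), E(33) → 45
combine F(41), 45 → 86
combine A(46), G(56) → 102
combine D(59), B(74) → 133
combine 86, 102 → 188
combine 133, 188 → 321
Total encoded bits = sum of merged weights = 45 + 86 + 102 + 133 + 188 + 321 = 875.

875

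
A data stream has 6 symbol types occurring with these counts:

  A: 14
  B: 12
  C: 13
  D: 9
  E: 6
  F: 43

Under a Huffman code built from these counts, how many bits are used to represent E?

Build the tree from the bottom:
E(6) + D(9) → 15
B(12) + C(13) → 25
A(14) + 15 → 29
25 + 29 → 54
F(43) + 54 → 97
E sits 4 levels below the root, so its codeword is 4 bits.

4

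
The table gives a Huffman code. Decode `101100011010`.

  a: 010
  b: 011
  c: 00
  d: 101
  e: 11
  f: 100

Read left to right; each codeword is recognised as soon as it completes (prefix code):
  101→d | 100→f | 011→b | 010→a
Decoded message: dfba

dfba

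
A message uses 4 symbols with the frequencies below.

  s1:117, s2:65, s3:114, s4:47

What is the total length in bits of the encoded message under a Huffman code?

Build the Huffman tree bottom-up:
combine s4(47), s2(65) → 112
combine 112, s3(114) → 226
combine s1(117), 226 → 343
Each symbol's bit-cost is frequency × depth; summing gives 681 bits (equivalently 112 + 226 + 343).

681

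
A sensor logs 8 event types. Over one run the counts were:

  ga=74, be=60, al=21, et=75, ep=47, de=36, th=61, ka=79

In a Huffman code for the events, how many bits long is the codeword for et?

3

Huffman merges, smallest pair first:
merge al(21) and de(36): 57
merge ep(47) and 57: 104
merge be(60) and th(61): 121
merge ga(74) and et(75): 149
merge ka(79) and 104: 183
merge 121 and 149: 270
merge 183 and 270: 453
The subtree containing et is merged 3 times, so code length = 3.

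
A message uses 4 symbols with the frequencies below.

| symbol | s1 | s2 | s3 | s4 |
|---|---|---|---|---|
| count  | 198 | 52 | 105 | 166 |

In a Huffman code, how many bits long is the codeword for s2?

Repeatedly merge the two smallest:
merge s2(52) and s3(105): 157
merge 157 and s4(166): 323
merge s1(198) and 323: 521
s2 sits 3 levels below the root, so its codeword is 3 bits.

3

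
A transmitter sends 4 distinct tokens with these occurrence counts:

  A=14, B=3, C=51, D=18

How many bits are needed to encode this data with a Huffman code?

138

Merge the two smallest weights repeatedly:
combine B(3), A(14) → 17
combine 17, D(18) → 35
combine 35, C(51) → 86
The encoded length is the sum of every internal node's weight: 17 + 35 + 86 = 138 bits.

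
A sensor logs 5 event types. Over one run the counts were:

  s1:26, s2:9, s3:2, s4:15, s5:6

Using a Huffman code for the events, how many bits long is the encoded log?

115

Build the Huffman tree bottom-up:
s3(2) + s5(6) → 8
8 + s2(9) → 17
s4(15) + 17 → 32
s1(26) + 32 → 58
Each symbol's bit-cost is frequency × depth; summing gives 115 bits (equivalently 8 + 17 + 32 + 58).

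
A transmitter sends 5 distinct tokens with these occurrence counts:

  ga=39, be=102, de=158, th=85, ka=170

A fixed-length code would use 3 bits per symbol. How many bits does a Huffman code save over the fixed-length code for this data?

Fixed-length: 3 bits × 554 symbols = 1662 bits.
Huffman merges:
ga(39) + th(85) → 124
be(102) + 124 → 226
de(158) + ka(170) → 328
226 + 328 → 554
Huffman total = 124 + 226 + 328 + 554 = 1232 bits.
Saving = 1662 − 1232 = 430 bits.

430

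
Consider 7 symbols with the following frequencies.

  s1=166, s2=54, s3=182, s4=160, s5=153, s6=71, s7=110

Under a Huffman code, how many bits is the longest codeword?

Merge the two lowest-weight nodes at each step:
s2(54) + s6(71) → 125
s7(110) + 125 → 235
s5(153) + s4(160) → 313
s1(166) + s3(182) → 348
235 + 313 → 548
348 + 548 → 896
The rarest symbols sit at the bottom; the longest codeword is 4 bits.

4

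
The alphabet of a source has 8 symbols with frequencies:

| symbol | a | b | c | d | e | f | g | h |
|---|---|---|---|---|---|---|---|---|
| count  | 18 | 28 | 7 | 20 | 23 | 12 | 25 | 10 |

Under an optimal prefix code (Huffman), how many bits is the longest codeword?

4

Merge the two lowest-weight nodes at each step:
combine c(7), h(10) → 17
combine f(12), 17 → 29
combine a(18), d(20) → 38
combine e(23), g(25) → 48
combine b(28), 29 → 57
combine 38, 48 → 86
combine 57, 86 → 143
Maximum depth reached is 4.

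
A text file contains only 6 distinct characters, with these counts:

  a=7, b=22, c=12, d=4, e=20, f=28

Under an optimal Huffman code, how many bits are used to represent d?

4

Build the tree from the bottom:
d(4) + a(7) → 11
11 + c(12) → 23
e(20) + b(22) → 42
23 + f(28) → 51
42 + 51 → 93
The subtree containing d is merged 4 times, so code length = 4.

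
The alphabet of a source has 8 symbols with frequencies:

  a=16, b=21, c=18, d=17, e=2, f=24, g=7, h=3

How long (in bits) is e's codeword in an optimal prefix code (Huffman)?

Huffman merges, smallest pair first:
e(2) + h(3) → 5
5 + g(7) → 12
12 + a(16) → 28
d(17) + c(18) → 35
b(21) + f(24) → 45
28 + 35 → 63
45 + 63 → 108
e's leaf is at depth 5, giving a 5-bit codeword.

5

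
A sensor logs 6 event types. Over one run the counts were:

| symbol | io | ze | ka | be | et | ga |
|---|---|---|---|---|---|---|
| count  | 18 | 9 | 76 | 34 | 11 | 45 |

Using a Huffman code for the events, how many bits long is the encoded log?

Build the Huffman tree bottom-up:
combine ze(9), et(11) → 20
combine io(18), 20 → 38
combine be(34), 38 → 72
combine ga(45), 72 → 117
combine ka(76), 117 → 193
Total encoded bits = sum of merged weights = 20 + 38 + 72 + 117 + 193 = 440.

440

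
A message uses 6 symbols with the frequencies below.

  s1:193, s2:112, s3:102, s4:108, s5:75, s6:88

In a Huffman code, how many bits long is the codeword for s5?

Repeatedly merge the two smallest:
combine s5(75), s6(88) → 163
combine s3(102), s4(108) → 210
combine s2(112), 163 → 275
combine s1(193), 210 → 403
combine 275, 403 → 678
s5 sits 3 levels below the root, so its codeword is 3 bits.

3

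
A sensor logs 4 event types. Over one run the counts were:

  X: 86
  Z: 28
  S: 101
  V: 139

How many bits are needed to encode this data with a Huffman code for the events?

Build the Huffman tree bottom-up:
combine Z(28), X(86) → 114
combine S(101), 114 → 215
combine V(139), 215 → 354
The encoded length is the sum of every internal node's weight: 114 + 215 + 354 = 683 bits.

683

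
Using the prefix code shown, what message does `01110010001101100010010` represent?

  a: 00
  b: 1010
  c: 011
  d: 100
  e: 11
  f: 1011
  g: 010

cddccagg

Read left to right; each codeword is recognised as soon as it completes (prefix code):
  011→c | 100→d | 100→d | 011→c | 011→c | 00→a | 010→g | 010→g
Decoded message: cddccagg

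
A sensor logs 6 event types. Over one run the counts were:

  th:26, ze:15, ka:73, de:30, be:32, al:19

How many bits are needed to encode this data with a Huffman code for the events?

Merge the two smallest weights repeatedly:
combine ze(15), al(19) → 34
combine th(26), de(30) → 56
combine be(32), 34 → 66
combine 56, 66 → 122
combine ka(73), 122 → 195
The encoded length is the sum of every internal node's weight: 34 + 56 + 66 + 122 + 195 = 473 bits.

473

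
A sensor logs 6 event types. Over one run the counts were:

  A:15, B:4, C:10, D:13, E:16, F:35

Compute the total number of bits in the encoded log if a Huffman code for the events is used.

223

Greedily combine the two least-frequent nodes:
merge B(4) and C(10): 14
merge D(13) and 14: 27
merge A(15) and E(16): 31
merge 27 and 31: 58
merge F(35) and 58: 93
Each symbol's bit-cost is frequency × depth; summing gives 223 bits (equivalently 14 + 27 + 31 + 58 + 93).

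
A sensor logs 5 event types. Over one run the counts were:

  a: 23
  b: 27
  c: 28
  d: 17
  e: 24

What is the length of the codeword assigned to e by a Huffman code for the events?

Build the tree from the bottom:
combine d(17), a(23) → 40
combine e(24), b(27) → 51
combine c(28), 40 → 68
combine 51, 68 → 119
e sits 2 levels below the root, so its codeword is 2 bits.

2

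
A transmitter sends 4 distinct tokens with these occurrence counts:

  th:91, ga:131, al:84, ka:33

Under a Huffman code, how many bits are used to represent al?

Build the tree from the bottom:
merge ka(33) and al(84): 117
merge th(91) and 117: 208
merge ga(131) and 208: 339
al's leaf is at depth 3, giving a 3-bit codeword.

3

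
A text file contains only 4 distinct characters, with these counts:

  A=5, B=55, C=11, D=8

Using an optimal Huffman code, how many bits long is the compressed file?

116

Merge the two smallest weights repeatedly:
combine A(5), D(8) → 13
combine C(11), 13 → 24
combine 24, B(55) → 79
Total encoded bits = sum of merged weights = 13 + 24 + 79 = 116.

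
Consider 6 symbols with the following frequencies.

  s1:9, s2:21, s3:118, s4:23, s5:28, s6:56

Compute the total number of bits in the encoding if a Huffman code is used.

Build the Huffman tree bottom-up:
s1(9) + s2(21) → 30
s4(23) + s5(28) → 51
30 + 51 → 81
s6(56) + 81 → 137
s3(118) + 137 → 255
Each symbol's bit-cost is frequency × depth; summing gives 554 bits (equivalently 30 + 51 + 81 + 137 + 255).

554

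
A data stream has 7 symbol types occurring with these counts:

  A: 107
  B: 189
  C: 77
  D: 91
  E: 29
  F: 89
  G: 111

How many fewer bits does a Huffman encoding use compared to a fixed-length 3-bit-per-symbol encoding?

Fixed-length: 3 bits × 693 symbols = 2079 bits.
Huffman merges:
E(29) + C(77) → 106
F(89) + D(91) → 180
106 + A(107) → 213
G(111) + 180 → 291
B(189) + 213 → 402
291 + 402 → 693
Huffman total = 106 + 180 + 213 + 291 + 402 + 693 = 1885 bits.
Saving = 2079 − 1885 = 194 bits.

194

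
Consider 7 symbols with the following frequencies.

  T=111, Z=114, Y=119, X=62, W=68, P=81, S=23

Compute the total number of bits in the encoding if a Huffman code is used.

Greedily combine the two least-frequent nodes:
merge S(23) and X(62): 85
merge W(68) and P(81): 149
merge 85 and T(111): 196
merge Z(114) and Y(119): 233
merge 149 and 196: 345
merge 233 and 345: 578
Each symbol's bit-cost is frequency × depth; summing gives 1586 bits (equivalently 85 + 149 + 196 + 233 + 345 + 578).

1586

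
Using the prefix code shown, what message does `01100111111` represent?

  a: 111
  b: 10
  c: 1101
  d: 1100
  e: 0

edaa

Read left to right; each codeword is recognised as soon as it completes (prefix code):
  0→e | 1100→d | 111→a | 111→a
Decoded message: edaa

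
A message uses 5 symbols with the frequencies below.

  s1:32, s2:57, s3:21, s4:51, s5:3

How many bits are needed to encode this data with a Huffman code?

351

Build the Huffman tree bottom-up:
merge s5(3) and s3(21): 24
merge 24 and s1(32): 56
merge s4(51) and 56: 107
merge s2(57) and 107: 164
Each symbol's bit-cost is frequency × depth; summing gives 351 bits (equivalently 24 + 56 + 107 + 164).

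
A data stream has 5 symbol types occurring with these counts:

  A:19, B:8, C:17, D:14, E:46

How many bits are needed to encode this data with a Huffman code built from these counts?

220

Merge the two smallest weights repeatedly:
combine B(8), D(14) → 22
combine C(17), A(19) → 36
combine 22, 36 → 58
combine E(46), 58 → 104
Total encoded bits = sum of merged weights = 22 + 36 + 58 + 104 = 220.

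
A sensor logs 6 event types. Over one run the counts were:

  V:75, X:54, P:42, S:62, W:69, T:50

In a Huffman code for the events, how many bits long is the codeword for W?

Repeatedly merge the two smallest:
merge P(42) and T(50): 92
merge X(54) and S(62): 116
merge W(69) and V(75): 144
merge 92 and 116: 208
merge 144 and 208: 352
The subtree containing W is merged 2 times, so code length = 2.

2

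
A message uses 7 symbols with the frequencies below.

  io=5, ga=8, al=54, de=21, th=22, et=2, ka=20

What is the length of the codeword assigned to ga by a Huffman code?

Build the tree from the bottom:
et(2) + io(5) → 7
7 + ga(8) → 15
15 + ka(20) → 35
de(21) + th(22) → 43
35 + 43 → 78
al(54) + 78 → 132
The subtree containing ga is merged 4 times, so code length = 4.

4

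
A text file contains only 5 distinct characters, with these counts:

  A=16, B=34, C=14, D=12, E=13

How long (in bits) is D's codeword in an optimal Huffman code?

3

Repeatedly merge the two smallest:
merge D(12) and E(13): 25
merge C(14) and A(16): 30
merge 25 and 30: 55
merge B(34) and 55: 89
D's leaf is at depth 3, giving a 3-bit codeword.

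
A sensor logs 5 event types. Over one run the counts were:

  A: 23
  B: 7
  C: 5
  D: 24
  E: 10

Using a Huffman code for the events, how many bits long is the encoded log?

148

Greedily combine the two least-frequent nodes:
C(5) + B(7) → 12
E(10) + 12 → 22
22 + A(23) → 45
D(24) + 45 → 69
Total encoded bits = sum of merged weights = 12 + 22 + 45 + 69 = 148.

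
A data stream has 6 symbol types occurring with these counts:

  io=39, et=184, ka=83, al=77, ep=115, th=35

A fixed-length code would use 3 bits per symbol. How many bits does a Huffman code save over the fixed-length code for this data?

Fixed-length: 3 bits × 533 symbols = 1599 bits.
Huffman merges:
th(35) + io(39) → 74
74 + al(77) → 151
ka(83) + ep(115) → 198
151 + et(184) → 335
198 + 335 → 533
Huffman total = 74 + 151 + 198 + 335 + 533 = 1291 bits.
Saving = 1599 − 1291 = 308 bits.

308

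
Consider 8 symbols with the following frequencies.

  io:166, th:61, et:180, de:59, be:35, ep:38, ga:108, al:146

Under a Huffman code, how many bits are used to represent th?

4

Repeatedly merge the two smallest:
combine be(35), ep(38) → 73
combine de(59), th(61) → 120
combine 73, ga(108) → 181
combine 120, al(146) → 266
combine io(166), et(180) → 346
combine 181, 266 → 447
combine 346, 447 → 793
th's leaf is at depth 4, giving a 4-bit codeword.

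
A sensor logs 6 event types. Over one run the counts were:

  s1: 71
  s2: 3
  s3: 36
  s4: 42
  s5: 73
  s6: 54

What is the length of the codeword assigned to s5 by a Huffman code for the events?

Repeatedly merge the two smallest:
s2(3) + s3(36) → 39
39 + s4(42) → 81
s6(54) + s1(71) → 125
s5(73) + 81 → 154
125 + 154 → 279
s5 sits 2 levels below the root, so its codeword is 2 bits.

2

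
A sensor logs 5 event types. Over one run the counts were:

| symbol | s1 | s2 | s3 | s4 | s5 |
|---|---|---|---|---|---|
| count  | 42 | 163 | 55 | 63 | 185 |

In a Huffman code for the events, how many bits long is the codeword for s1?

4

Build the tree from the bottom:
merge s1(42) and s3(55): 97
merge s4(63) and 97: 160
merge 160 and s2(163): 323
merge s5(185) and 323: 508
s1 sits 4 levels below the root, so its codeword is 4 bits.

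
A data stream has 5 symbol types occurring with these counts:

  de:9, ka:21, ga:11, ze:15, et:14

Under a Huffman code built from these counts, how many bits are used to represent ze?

2

Build the tree from the bottom:
combine de(9), ga(11) → 20
combine et(14), ze(15) → 29
combine 20, ka(21) → 41
combine 29, 41 → 70
ze's leaf is at depth 2, giving a 2-bit codeword.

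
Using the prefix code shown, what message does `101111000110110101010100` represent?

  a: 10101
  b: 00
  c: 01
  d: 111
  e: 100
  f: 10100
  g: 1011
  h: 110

ghbhhacb

Read left to right; each codeword is recognised as soon as it completes (prefix code):
  1011→g | 110→h | 00→b | 110→h | 110→h | 10101→a | 01→c | 00→b
Decoded message: ghbhhacb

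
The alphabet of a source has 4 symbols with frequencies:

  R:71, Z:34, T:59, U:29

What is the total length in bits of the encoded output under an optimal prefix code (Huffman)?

Build the Huffman tree bottom-up:
U(29) + Z(34) → 63
T(59) + 63 → 122
R(71) + 122 → 193
The encoded length is the sum of every internal node's weight: 63 + 122 + 193 = 378 bits.

378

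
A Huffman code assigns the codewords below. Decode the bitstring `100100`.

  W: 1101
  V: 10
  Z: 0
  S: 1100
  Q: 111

Read left to right; each codeword is recognised as soon as it completes (prefix code):
  10→V | 0→Z | 10→V | 0→Z
Decoded message: VZVZ

VZVZ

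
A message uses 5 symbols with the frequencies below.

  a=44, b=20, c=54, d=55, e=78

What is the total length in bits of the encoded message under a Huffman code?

566

Merge the two smallest weights repeatedly:
b(20) + a(44) → 64
c(54) + d(55) → 109
64 + e(78) → 142
109 + 142 → 251
Total encoded bits = sum of merged weights = 64 + 109 + 142 + 251 = 566.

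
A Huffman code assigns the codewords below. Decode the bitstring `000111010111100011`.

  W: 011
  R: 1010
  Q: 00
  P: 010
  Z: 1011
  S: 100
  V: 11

Read left to right; each codeword is recognised as soon as it completes (prefix code):
  00→Q | 011→W | 1010→R | 11→V | 11→V | 00→Q | 011→W
Decoded message: QWRVVQW

QWRVVQW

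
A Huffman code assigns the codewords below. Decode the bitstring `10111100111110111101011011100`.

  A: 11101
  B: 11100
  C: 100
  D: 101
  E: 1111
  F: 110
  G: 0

Read left to right; each codeword is recognised as soon as it completes (prefix code):
  101→D | 11100→B | 1111→E | 101→D | 11101→A | 0→G | 110→F | 11100→B
Decoded message: DBEDAGFB

DBEDAGFB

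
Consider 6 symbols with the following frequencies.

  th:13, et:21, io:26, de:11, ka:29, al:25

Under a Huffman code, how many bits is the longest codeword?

Merge the two lowest-weight nodes at each step:
combine de(11), th(13) → 24
combine et(21), 24 → 45
combine al(25), io(26) → 51
combine ka(29), 45 → 74
combine 51, 74 → 125
The first pair merged (de, th) ends up deepest, at depth 4.

4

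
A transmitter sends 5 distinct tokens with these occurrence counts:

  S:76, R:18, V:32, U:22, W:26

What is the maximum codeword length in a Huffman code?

3

Merge the two lowest-weight nodes at each step:
merge R(18) and U(22): 40
merge W(26) and V(32): 58
merge 40 and 58: 98
merge S(76) and 98: 174
The rarest symbols sit at the bottom; the longest codeword is 3 bits.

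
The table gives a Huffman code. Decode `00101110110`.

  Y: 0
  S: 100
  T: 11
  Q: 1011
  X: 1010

Read left to right; each codeword is recognised as soon as it completes (prefix code):
  0→Y | 0→Y | 1011→Q | 1011→Q | 0→Y
Decoded message: YYQQY

YYQQY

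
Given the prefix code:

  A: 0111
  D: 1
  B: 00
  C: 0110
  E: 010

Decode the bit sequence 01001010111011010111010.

Read left to right; each codeword is recognised as soon as it completes (prefix code):
  010→E | 010→E | 1→D | 0111→A | 0110→C | 1→D | 0111→A | 010→E
Decoded message: EEDACDAE

EEDACDAE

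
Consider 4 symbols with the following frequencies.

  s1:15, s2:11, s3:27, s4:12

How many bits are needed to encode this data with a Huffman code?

126

Merge the two smallest weights repeatedly:
merge s2(11) and s4(12): 23
merge s1(15) and 23: 38
merge s3(27) and 38: 65
Each symbol's bit-cost is frequency × depth; summing gives 126 bits (equivalently 23 + 38 + 65).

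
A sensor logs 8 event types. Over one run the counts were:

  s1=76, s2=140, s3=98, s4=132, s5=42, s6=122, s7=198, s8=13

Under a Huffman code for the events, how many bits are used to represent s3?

3

Huffman merges, smallest pair first:
s8(13) + s5(42) → 55
55 + s1(76) → 131
s3(98) + s6(122) → 220
131 + s4(132) → 263
s2(140) + s7(198) → 338
220 + 263 → 483
338 + 483 → 821
The subtree containing s3 is merged 3 times, so code length = 3.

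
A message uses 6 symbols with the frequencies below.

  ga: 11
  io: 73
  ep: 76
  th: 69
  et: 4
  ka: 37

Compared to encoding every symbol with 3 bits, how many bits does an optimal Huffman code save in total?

203

Fixed-length: 3 bits × 270 symbols = 810 bits.
Huffman merges:
merge et(4) and ga(11): 15
merge 15 and ka(37): 52
merge 52 and th(69): 121
merge io(73) and ep(76): 149
merge 121 and 149: 270
Huffman total = 15 + 52 + 121 + 149 + 270 = 607 bits.
Saving = 810 − 607 = 203 bits.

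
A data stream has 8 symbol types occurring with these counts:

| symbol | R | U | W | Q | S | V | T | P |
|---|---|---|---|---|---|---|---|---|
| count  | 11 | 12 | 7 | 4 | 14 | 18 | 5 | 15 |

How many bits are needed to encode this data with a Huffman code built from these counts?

Merge the two smallest weights repeatedly:
Q(4) + T(5) → 9
W(7) + 9 → 16
R(11) + U(12) → 23
S(14) + P(15) → 29
16 + V(18) → 34
23 + 29 → 52
34 + 52 → 86
The encoded length is the sum of every internal node's weight: 9 + 16 + 23 + 29 + 34 + 52 + 86 = 249 bits.

249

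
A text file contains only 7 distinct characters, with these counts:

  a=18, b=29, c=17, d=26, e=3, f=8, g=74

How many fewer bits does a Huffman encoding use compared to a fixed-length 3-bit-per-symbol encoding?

109

Fixed-length: 3 bits × 175 symbols = 525 bits.
Huffman merges:
merge e(3) and f(8): 11
merge 11 and c(17): 28
merge a(18) and d(26): 44
merge 28 and b(29): 57
merge 44 and 57: 101
merge g(74) and 101: 175
Huffman total = 11 + 28 + 44 + 57 + 101 + 175 = 416 bits.
Saving = 525 − 416 = 109 bits.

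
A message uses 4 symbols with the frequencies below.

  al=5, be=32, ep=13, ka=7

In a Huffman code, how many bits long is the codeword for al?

3

Build the tree from the bottom:
al(5) + ka(7) → 12
12 + ep(13) → 25
25 + be(32) → 57
The subtree containing al is merged 3 times, so code length = 3.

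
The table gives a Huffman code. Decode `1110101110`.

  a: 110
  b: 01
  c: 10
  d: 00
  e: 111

ebba

Read left to right; each codeword is recognised as soon as it completes (prefix code):
  111→e | 01→b | 01→b | 110→a
Decoded message: ebba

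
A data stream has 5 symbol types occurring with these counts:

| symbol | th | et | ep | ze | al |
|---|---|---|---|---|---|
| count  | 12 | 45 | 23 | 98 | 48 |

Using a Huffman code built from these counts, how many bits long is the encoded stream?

469

Merge the two smallest weights repeatedly:
merge th(12) and ep(23): 35
merge 35 and et(45): 80
merge al(48) and 80: 128
merge ze(98) and 128: 226
Each symbol's bit-cost is frequency × depth; summing gives 469 bits (equivalently 35 + 80 + 128 + 226).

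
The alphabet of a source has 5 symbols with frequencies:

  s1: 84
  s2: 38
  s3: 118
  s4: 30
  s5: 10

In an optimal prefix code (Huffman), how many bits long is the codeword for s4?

Build the tree from the bottom:
combine s5(10), s4(30) → 40
combine s2(38), 40 → 78
combine 78, s1(84) → 162
combine s3(118), 162 → 280
s4 sits 4 levels below the root, so its codeword is 4 bits.

4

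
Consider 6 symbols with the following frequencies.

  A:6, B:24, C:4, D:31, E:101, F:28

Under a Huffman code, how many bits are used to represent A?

4

Build the tree from the bottom:
C(4) + A(6) → 10
10 + B(24) → 34
F(28) + D(31) → 59
34 + 59 → 93
93 + E(101) → 194
A's leaf is at depth 4, giving a 4-bit codeword.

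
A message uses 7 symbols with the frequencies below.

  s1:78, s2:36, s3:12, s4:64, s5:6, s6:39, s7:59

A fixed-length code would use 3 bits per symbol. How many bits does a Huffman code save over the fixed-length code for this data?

Fixed-length: 3 bits × 294 symbols = 882 bits.
Huffman merges:
merge s5(6) and s3(12): 18
merge 18 and s2(36): 54
merge s6(39) and 54: 93
merge s7(59) and s4(64): 123
merge s1(78) and 93: 171
merge 123 and 171: 294
Huffman total = 18 + 54 + 93 + 123 + 171 + 294 = 753 bits.
Saving = 882 − 753 = 129 bits.

129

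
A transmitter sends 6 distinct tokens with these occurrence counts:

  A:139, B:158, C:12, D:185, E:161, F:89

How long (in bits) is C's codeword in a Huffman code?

Huffman merges, smallest pair first:
combine C(12), F(89) → 101
combine 101, A(139) → 240
combine B(158), E(161) → 319
combine D(185), 240 → 425
combine 319, 425 → 744
C's leaf is at depth 4, giving a 4-bit codeword.

4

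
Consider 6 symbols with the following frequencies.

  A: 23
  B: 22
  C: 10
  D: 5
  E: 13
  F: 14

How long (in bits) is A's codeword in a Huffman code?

2

Build the tree from the bottom:
merge D(5) and C(10): 15
merge E(13) and F(14): 27
merge 15 and B(22): 37
merge A(23) and 27: 50
merge 37 and 50: 87
A's leaf is at depth 2, giving a 2-bit codeword.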